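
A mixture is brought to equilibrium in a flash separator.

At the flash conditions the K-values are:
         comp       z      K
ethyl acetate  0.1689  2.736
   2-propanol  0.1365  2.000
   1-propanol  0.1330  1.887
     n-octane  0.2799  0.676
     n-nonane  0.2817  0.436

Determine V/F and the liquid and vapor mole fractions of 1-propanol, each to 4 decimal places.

Newton–Raphson from V/F = 0.52:
  V/F = 0.5200: g = -0.00924, g' = -0.4706 → V/F = 0.5004
Converged at V/F = 0.5004.
Compositions from xᵢ = zᵢ/(1+V/F(Kᵢ−1)), yᵢ = Kᵢxᵢ:
  ethyl acetate: x = 0.0904, y = 0.2473
  2-propanol: x = 0.0910, y = 0.1820
  1-propanol: x = 0.0921, y = 0.1738
  n-octane: x = 0.3341, y = 0.2258
  n-nonane: x = 0.3925, y = 0.1711

V/F = 0.5004, x_1-propanol = 0.0921, y_1-propanol = 0.1738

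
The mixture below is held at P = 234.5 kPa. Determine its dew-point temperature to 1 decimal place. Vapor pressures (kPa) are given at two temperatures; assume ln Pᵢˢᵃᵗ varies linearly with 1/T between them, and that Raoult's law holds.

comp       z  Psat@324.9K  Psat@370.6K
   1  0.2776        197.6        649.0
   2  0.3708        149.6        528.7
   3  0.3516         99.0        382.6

Dew-point temperature: Σzᵢ·P/Pᵢˢᵃᵗ(T) = 1. Interpolate ln Pᵢˢᵃᵗ = aᵢ + bᵢ/T.
  T = 324.9 K: ΣzᵢP/Pᵢˢᵃᵗ = 1.7435
  T = 370.6 K: ΣzᵢP/Pᵢˢᵃᵗ = 0.4803
  T = 347.8 K: ΣzᵢP/Pᵢˢᵃᵗ = 0.8754
  T = 336.4 K: ΣzᵢP/Pᵢˢᵃᵗ = 1.2190
  T = 342.1 K: ΣzᵢP/Pᵢˢᵃᵗ = 1.0302
  T = 345.0 K: ΣzᵢP/Pᵢˢᵃᵗ = 0.9477
  T = 343.6 K: ΣzᵢP/Pᵢˢᵃᵗ = 0.9865
Interpolating between 342.1 K and 343.6 K gives T ≈ 343.1 K.

T = 343.1 K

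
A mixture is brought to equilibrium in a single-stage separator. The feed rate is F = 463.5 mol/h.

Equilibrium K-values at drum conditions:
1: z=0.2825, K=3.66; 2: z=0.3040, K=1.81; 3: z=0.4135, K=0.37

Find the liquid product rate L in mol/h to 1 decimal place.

Let β = V/F and solve Σ zᵢ(Kᵢ−1)/(1+β(Kᵢ−1)) = 0.
g(0) = ΣzᵢKᵢ − 1 = 0.7372 and g(1) = 1 − Σzᵢ/Kᵢ = -0.3627, so a root lies in (0, 1).
Newton iteration, β⁰ = 0.64:
  β = 0.6400: g = 0.00374, g' = -0.8210 → β = 0.6445
Converged at β = 0.6445.
Then V = β·F = 0.6445·463.5 = 298.7 mol/h and L = F − V = 164.8 mol/h.

L = 164.8 mol/h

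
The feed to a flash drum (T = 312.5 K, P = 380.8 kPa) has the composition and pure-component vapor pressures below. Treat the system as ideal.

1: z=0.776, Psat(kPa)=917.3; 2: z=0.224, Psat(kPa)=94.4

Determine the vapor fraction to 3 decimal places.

ψ = 0.873

Raoult's law: Kᵢ = Pᵢˢᵃᵗ/P = Pᵢˢᵃᵗ/380.8.
  K_1 = 917.3/380.8 = 2.40888, K_2 = 94.4/380.8 = 0.24790
Newton–Raphson from ψ = 0.5:
  ψ = 0.500: g = 0.3714, g' = -0.856 → ψ = 0.934
  ψ = 0.934: g = -0.0943, g' = -1.719 → ψ = 0.879
  ψ = 0.879: g = -0.0090, g' = -1.412 → ψ = 0.873
Converged at ψ = 0.873.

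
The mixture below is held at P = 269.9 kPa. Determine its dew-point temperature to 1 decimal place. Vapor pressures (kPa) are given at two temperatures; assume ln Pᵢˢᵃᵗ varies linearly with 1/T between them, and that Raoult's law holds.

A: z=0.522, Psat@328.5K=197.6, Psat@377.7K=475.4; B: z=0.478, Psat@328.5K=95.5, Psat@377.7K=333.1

T = 359.0 K

Dew-point temperature: Σzᵢ·P/Pᵢˢᵃᵗ(T) = 1. Interpolate ln Pᵢˢᵃᵗ = aᵢ + bᵢ/T.
  T = 328.5 K: ΣzᵢP/Pᵢˢᵃᵗ = 2.0639
  T = 377.7 K: ΣzᵢP/Pᵢˢᵃᵗ = 0.6837
  T = 353.1 K: ΣzᵢP/Pᵢˢᵃᵗ = 1.1384
  T = 365.4 K: ΣzᵢP/Pᵢˢᵃᵗ = 0.8739
  T = 359.2 K: ΣzᵢP/Pᵢˢᵃᵗ = 0.9960
  T = 356.1 K: ΣzᵢP/Pᵢˢᵃᵗ = 1.0653
  T = 357.6 K: ΣzᵢP/Pᵢˢᵃᵗ = 1.0310
Interpolating between 357.6 K and 359.2 K gives T ≈ 359.0 K.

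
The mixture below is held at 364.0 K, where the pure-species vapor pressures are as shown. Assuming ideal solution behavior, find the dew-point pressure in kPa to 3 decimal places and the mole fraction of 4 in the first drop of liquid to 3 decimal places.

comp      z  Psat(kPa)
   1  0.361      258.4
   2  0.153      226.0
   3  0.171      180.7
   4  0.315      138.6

At the dew point ψ → 1, so Σzᵢ/Kᵢ = 1 with Kᵢ = Pᵢˢᵃᵗ/P ⇒ 1/P = Σzᵢ/Pᵢˢᵃᵗ.
1/P = 0.361/258.4 + 0.153/226.0 + 0.171/180.7 + 0.315/138.6 = 0.005293 ⇒ P = 188.925 kPa
xᵢ = zᵢP/Pᵢˢᵃᵗ ⇒ x_4 = 0.315·188.925/138.6 = 0.429

Pdew = 188.925 kPa, x_4 = 0.429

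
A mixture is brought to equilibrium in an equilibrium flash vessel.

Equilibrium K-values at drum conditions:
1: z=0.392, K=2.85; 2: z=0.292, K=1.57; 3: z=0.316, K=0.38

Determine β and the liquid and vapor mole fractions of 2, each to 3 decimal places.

Rachford–Rice: g(β) = Σ zᵢ(Kᵢ−1)/(1+β(Kᵢ−1)) = 0.
g(0) = ΣzᵢKᵢ − 1 = 0.696 and g(1) = 1 − Σzᵢ/Kᵢ = -0.155, so a root lies in (0, 1).
Iterate (Newton) starting at β = 0.5:
  β = 0.500: g = 0.2223, g' = -0.675 → β = 0.830
  β = 0.830: g = -0.0043, g' = -0.767 → β = 0.824
Converged at β = 0.824.
Compositions from xᵢ = zᵢ/(1+β(Kᵢ−1)), yᵢ = Kᵢxᵢ:
  1: x = 0.155, y = 0.443
  2: x = 0.199, y = 0.312
  3: x = 0.646, y = 0.245

β = 0.824, x_2 = 0.199, y_2 = 0.312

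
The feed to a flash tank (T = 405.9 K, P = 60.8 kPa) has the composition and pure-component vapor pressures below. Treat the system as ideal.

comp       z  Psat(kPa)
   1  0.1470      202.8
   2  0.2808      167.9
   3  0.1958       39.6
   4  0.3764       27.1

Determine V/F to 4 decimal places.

Raoult's law: Kᵢ = Pᵢˢᵃᵗ/P = Pᵢˢᵃᵗ/60.8.
  K_1 = 202.8/60.8 = 3.335526, K_2 = 167.9/60.8 = 2.761513, K_3 = 39.6/60.8 = 0.651316, K_4 = 27.1/60.8 = 0.445724
Material balance + equilibrium reduce to Σ zᵢ(Kᵢ−1)/(1+V/F(Kᵢ−1)) = 0.
g(0) = ΣzᵢKᵢ − 1 = 0.5611 and g(1) = 1 − Σzᵢ/Kᵢ = -0.2908, so a root lies in (0, 1).
Iterate (Newton) starting at V/F = 0.5:
  V/F = 0.5000: g = 0.05007, g' = -0.6732 → V/F = 0.5744
  V/F = 0.5744: g = 0.00105, g' = -0.6476 → V/F = 0.5760
Converged at V/F = 0.5760.

V/F = 0.5760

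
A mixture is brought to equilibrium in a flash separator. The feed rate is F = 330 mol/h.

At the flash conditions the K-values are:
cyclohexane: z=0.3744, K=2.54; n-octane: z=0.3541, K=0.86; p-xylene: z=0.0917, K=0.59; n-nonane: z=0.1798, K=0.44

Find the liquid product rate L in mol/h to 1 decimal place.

L = 95.5 mol/h

Newton–Raphson from ψ = 0.45:
  ψ = 0.4500: g = 0.10694, g' = -0.4416 → ψ = 0.6921
  ψ = 0.6921: g = 0.00729, g' = -0.3970 → ψ = 0.7105
Converged at ψ = 0.7105.
Then V = ψ·F = 0.7105·330 = 234.5 mol/h and L = F − V = 95.5 mol/h.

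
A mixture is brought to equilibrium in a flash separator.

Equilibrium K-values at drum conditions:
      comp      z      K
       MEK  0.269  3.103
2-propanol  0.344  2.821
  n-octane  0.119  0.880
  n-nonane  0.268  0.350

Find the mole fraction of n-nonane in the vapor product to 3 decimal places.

Rachford–Rice: g(ψ) = Σ zᵢ(Kᵢ−1)/(1+ψ(Kᵢ−1)) = 0.
Check two-phase: ΣzᵢKᵢ = 2.004 > 1 and Σzᵢ/Kᵢ = 1.110 > 1, so g(0) = 1.004 > 0 and g(1) = -0.110 < 0.
Newton iteration, ψ⁰ = 0.5:
  ψ = 0.500: g = 0.3304, g' = -0.846 → ψ = 0.891
  ψ = 0.891: g = 0.0061, g' = -0.951 → ψ = 0.897
Converged at ψ = 0.897.
Compositions from xᵢ = zᵢ/(1+ψ(Kᵢ−1)), yᵢ = Kᵢxᵢ:
  MEK: x = 0.093, y = 0.289
  2-propanol: x = 0.131, y = 0.368
  n-octane: x = 0.133, y = 0.117
  n-nonane: x = 0.643, y = 0.225

y_n-nonane = 0.225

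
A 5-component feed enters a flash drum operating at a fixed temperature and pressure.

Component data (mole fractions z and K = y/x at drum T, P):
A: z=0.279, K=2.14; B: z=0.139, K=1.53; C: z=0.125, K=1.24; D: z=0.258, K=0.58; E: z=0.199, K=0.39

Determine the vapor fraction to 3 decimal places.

ψ = 0.440

Rachford–Rice: g(ψ) = Σ zᵢ(Kᵢ−1)/(1+ψ(Kᵢ−1)) = 0.
g(0) = ΣzᵢKᵢ − 1 = 0.192 and g(1) = 1 − Σzᵢ/Kᵢ = -0.277, so a root lies in (0, 1).
Newton–Raphson from ψ = 0.45:
  ψ = 0.450: g = -0.0042, g' = -0.400 → ψ = 0.440
Converged at ψ = 0.440.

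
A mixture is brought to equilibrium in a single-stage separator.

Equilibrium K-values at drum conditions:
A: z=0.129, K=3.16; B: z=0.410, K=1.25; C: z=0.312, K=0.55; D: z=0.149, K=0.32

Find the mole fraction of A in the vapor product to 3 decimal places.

y_A = 0.267

Newton–Raphson from ψ = 0.5:
  ψ = 0.500: g = -0.1096, g' = -0.423 → ψ = 0.241
  ψ = 0.241: g = 0.0014, g' = -0.461 → ψ = 0.244
Converged at ψ = 0.244.
Compositions from xᵢ = zᵢ/(1+ψ(Kᵢ−1)), yᵢ = Kᵢxᵢ:
  A: x = 0.085, y = 0.267
  B: x = 0.386, y = 0.483
  C: x = 0.350, y = 0.193
  D: x = 0.179, y = 0.057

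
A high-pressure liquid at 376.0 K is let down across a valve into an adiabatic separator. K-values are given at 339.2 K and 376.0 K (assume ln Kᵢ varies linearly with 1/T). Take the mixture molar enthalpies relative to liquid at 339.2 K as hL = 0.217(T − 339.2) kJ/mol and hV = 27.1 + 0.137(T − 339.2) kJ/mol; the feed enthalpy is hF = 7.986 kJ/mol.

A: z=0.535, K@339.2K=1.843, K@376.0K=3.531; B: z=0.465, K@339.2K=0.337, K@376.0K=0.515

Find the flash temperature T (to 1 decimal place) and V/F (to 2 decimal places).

T = 340.3 K, V/F = 0.29

Adiabatic flash: solve Rachford–Rice at each trial T, then check hF = ψ·hV(T) + (1−ψ)·hL(T).
  T = 339.2 K: K = (1.843, 0.337), RR gives ψ = 0.255, H_out = 6.920 kJ/mol
  T = 376.0 K: K = (3.531, 0.515), RR gives ψ = 0.919, H_out = 30.194 kJ/mol
  T = 357.6 K: K = (2.594, 0.421), RR gives ψ = 0.633, H_out = 20.204 kJ/mol
  T = 348.4 K: K = (2.196, 0.378), RR gives ψ = 0.471, H_out = 14.421 kJ/mol
  T = 343.8 K: K = (2.014, 0.357), RR gives ψ = 0.374, H_out = 10.989 kJ/mol
  T = 341.5 K: K = (1.927, 0.347), RR gives ψ = 0.318, H_out = 9.054 kJ/mol
Linear interpolation between T = 339.2 (H_out = 6.920) and T = 341.5 (H_out = 9.054) on hF = 7.986 gives T ≈ 340.3 K, at which ψ = 0.29.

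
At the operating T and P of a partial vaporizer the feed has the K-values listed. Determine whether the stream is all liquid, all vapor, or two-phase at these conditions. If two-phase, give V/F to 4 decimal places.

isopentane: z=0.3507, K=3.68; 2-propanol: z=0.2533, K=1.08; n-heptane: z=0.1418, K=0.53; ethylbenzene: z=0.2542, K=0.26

ΣzᵢKᵢ = 1.7054; Σzᵢ/Kᵢ = 1.5751.
Both exceed 1, so a two-phase solution exists.
Iterate (Newton) starting at ψ = 0.62:
  ψ = 0.6200: g = -0.06920, g' = -0.8947 → ψ = 0.5427
  ψ = 0.5427: g = -0.00143, g' = -0.8648 → ψ = 0.5410
Converged at ψ = 0.5410.

two-phase, V/F = 0.5410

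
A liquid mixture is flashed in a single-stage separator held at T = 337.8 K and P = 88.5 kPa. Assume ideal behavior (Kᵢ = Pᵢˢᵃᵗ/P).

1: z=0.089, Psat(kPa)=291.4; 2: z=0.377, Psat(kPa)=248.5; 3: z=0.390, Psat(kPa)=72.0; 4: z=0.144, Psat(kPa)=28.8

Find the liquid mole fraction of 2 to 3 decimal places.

Raoult's law: Kᵢ = Pᵢˢᵃᵗ/P = Pᵢˢᵃᵗ/88.5.
  K_1 = 291.4/88.5 = 3.29266, K_2 = 248.5/88.5 = 2.80791, K_3 = 72.0/88.5 = 0.81356, K_4 = 28.8/88.5 = 0.32542
Let ψ = V/F and solve Σ zᵢ(Kᵢ−1)/(1+ψ(Kᵢ−1)) = 0.
g(0) = ΣzᵢKᵢ − 1 = 0.716 and g(1) = 1 − Σzᵢ/Kᵢ = -0.083, so a root lies in (0, 1).
Iterate (Newton) starting at ψ = 0.44:
  ψ = 0.440: g = 0.2638, g' = -0.647 → ψ = 0.848
  ψ = 0.848: g = 0.0251, g' = -0.623 → ψ = 0.888
  ψ = 0.888: g = -0.0007, g' = -0.659 → ψ = 0.887
Converged at ψ = 0.887.
Compositions from xᵢ = zᵢ/(1+ψ(Kᵢ−1)), yᵢ = Kᵢxᵢ:
  1: x = 0.029, y = 0.097
  2: x = 0.145, y = 0.407
  3: x = 0.467, y = 0.380
  4: x = 0.359, y = 0.117

x_2 = 0.145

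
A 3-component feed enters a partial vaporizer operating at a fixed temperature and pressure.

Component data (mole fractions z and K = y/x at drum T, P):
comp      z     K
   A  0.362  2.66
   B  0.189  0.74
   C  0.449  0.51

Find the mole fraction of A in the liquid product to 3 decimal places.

x_A = 0.205

Rachford–Rice: g(ψ) = Σ zᵢ(Kᵢ−1)/(1+ψ(Kᵢ−1)) = 0.
Feasibility: ΣzᵢKᵢ = 1.332, Σzᵢ/Kᵢ = 1.272 — both > 1, two phases present.
Iterate (Newton) starting at ψ = 0.35:
  ψ = 0.350: g = 0.0605, g' = -0.572 → ψ = 0.456
  ψ = 0.456: g = 0.0031, g' = -0.518 → ψ = 0.462
Converged at ψ = 0.462.
Compositions from xᵢ = zᵢ/(1+ψ(Kᵢ−1)), yᵢ = Kᵢxᵢ:
  A: x = 0.205, y = 0.545
  B: x = 0.215, y = 0.159
  C: x = 0.580, y = 0.296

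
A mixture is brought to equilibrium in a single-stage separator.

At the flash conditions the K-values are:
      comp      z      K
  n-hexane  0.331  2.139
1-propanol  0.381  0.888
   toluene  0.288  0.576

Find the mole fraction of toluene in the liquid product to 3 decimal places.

x_toluene = 0.400

Iterate (Newton) starting at β = 0.68:
  β = 0.680: g = -0.0053, g' = -0.244 → β = 0.658
Converged at β = 0.658.
Compositions from xᵢ = zᵢ/(1+β(Kᵢ−1)), yᵢ = Kᵢxᵢ:
  n-hexane: x = 0.189, y = 0.405
  1-propanol: x = 0.411, y = 0.365
  toluene: x = 0.400, y = 0.230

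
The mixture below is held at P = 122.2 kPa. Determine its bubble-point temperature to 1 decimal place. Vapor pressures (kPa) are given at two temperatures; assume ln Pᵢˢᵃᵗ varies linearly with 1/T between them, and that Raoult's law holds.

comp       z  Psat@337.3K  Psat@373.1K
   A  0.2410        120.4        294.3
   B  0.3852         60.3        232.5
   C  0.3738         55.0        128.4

T = 354.2 K

Bubble-point temperature: ΣzᵢPᵢˢᵃᵗ(T) = P. Interpolate ln Pᵢˢᵃᵗ = aᵢ + bᵢ/T.
  T = 337.3 K: ΣzᵢPᵢˢᵃᵗ = 72.80 kPa
  T = 373.1 K: ΣzᵢPᵢˢᵃᵗ = 208.48 kPa
  T = 355.2 K: ΣzᵢPᵢˢᵃᵗ = 125.68 kPa
  T = 346.2 K: ΣzᵢPᵢˢᵃᵗ = 96.01 kPa
  T = 350.7 K: ΣzᵢPᵢˢᵃᵗ = 109.99 kPa
  T = 352.9 K: ΣzᵢPᵢˢᵃᵗ = 117.44 kPa
Interpolating between 352.9 K and 355.2 K gives T ≈ 354.2 K.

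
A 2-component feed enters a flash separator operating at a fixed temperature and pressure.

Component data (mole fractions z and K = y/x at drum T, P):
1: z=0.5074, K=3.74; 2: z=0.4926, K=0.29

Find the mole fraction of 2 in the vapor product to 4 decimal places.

y_2 = 0.2303

Binary case is linear: z₁(K₁−1)(1+V/F(K₂−1)) + z₂(K₂−1)(1+V/F(K₁−1)) = 0
⇒ V/F = [z₁(K₁−1)+z₂(K₂−1)] / [−(K₁−1)(K₂−1)] = 1.04053/1.94540 = 0.5349
Compositions from xᵢ = zᵢ/(1+V/F(Kᵢ−1)), yᵢ = Kᵢxᵢ:
  1: x = 0.2058, y = 0.7697
  2: x = 0.7942, y = 0.2303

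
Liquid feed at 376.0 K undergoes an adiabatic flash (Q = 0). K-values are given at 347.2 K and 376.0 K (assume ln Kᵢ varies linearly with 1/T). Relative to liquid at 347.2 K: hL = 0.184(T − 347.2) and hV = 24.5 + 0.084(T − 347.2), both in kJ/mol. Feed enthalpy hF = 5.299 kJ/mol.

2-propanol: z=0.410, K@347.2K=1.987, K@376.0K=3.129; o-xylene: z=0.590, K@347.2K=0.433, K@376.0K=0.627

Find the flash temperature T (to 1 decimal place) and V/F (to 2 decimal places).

Adiabatic flash: solve Rachford–Rice at each trial T, then check hF = ψ·hV(T) + (1−ψ)·hL(T).
  T = 347.2 K: K = (1.987, 0.433), RR gives ψ = 0.125, H_out = 3.071 kJ/mol
  T = 376.0 K: K = (3.129, 0.627), RR gives ψ = 0.822, H_out = 23.072 kJ/mol
  T = 361.6 K: K = (2.516, 0.525), RR gives ψ = 0.474, H_out = 13.576 kJ/mol
  T = 354.4 K: K = (2.241, 0.478), RR gives ψ = 0.310, H_out = 8.688 kJ/mol
  T = 350.8 K: K = (2.112, 0.455), RR gives ψ = 0.222, H_out = 6.011 kJ/mol
  T = 349.0 K: K = (2.049, 0.444), RR gives ψ = 0.175, H_out = 4.580 kJ/mol
Linear interpolation between T = 349.0 (H_out = 4.580) and T = 350.8 (H_out = 6.011) on hF = 5.299 gives T ≈ 349.9 K, at which ψ = 0.20.

T = 349.9 K, V/F = 0.20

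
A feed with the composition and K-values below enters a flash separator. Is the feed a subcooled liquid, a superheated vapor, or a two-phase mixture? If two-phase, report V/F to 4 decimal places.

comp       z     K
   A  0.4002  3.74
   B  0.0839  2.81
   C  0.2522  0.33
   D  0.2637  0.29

two-phase, V/F = 0.4983

ΣzᵢKᵢ = 1.8922; Σzᵢ/Kᵢ = 1.8104.
Both exceed 1, so a two-phase solution exists.
Newton–Raphson from ψ = 0.45:
  ψ = 0.4500: g = 0.05772, g' = -1.2051 → ψ = 0.4979
  ψ = 0.4979: g = 0.00053, g' = -1.1865 → ψ = 0.4983
Converged at ψ = 0.4983.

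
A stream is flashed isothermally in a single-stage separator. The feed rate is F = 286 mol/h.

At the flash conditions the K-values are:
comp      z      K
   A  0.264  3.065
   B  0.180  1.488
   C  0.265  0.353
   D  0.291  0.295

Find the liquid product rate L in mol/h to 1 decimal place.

Let ψ = V/F and solve Σ zᵢ(Kᵢ−1)/(1+ψ(Kᵢ−1)) = 0.
Check two-phase: ΣzᵢKᵢ = 1.256 > 1 and Σzᵢ/Kᵢ = 1.944 > 1, so g(0) = 0.256 > 0 and g(1) = -0.944 < 0.
Newton–Raphson from ψ = 0.5:
  ψ = 0.500: g = -0.2315, g' = -0.888 → ψ = 0.239
  ψ = 0.239: g = -0.0061, g' = -0.903 → ψ = 0.233
Converged at ψ = 0.233.
Then V = ψ·F = 0.2325·286 = 66.5 mol/h and L = F − V = 219.5 mol/h.

L = 219.5 mol/h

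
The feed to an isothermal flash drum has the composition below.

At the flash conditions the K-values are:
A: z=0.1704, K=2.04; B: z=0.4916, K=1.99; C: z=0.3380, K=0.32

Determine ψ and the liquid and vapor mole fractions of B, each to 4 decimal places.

Material balance + equilibrium reduce to Σ zᵢ(Kᵢ−1)/(1+ψ(Kᵢ−1)) = 0.
Check two-phase: ΣzᵢKᵢ = 1.4341 > 1 and Σzᵢ/Kᵢ = 1.3868 > 1, so g(0) = 0.4341 > 0 and g(1) = -0.3868 < 0.
Newton–Raphson from ψ = 0.48:
  ψ = 0.4800: g = 0.10691, g' = -0.6479 → ψ = 0.6450
  ψ = 0.6450: g = -0.00633, g' = -0.7414 → ψ = 0.6365
  ψ = 0.6365: g = -0.00003, g' = -0.7339 → ψ = 0.6364
Converged at ψ = 0.6364.
Compositions from xᵢ = zᵢ/(1+ψ(Kᵢ−1)), yᵢ = Kᵢxᵢ:
  A: x = 0.1025, y = 0.2092
  B: x = 0.3016, y = 0.6001
  C: x = 0.5959, y = 0.1907

ψ = 0.6364, x_B = 0.3016, y_B = 0.6001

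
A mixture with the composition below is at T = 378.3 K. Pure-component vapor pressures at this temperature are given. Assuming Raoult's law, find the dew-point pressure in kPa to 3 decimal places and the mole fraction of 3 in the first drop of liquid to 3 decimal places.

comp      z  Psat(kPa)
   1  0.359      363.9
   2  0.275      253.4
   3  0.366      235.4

At the dew point ψ → 1, so Σzᵢ/Kᵢ = 1 with Kᵢ = Pᵢˢᵃᵗ/P ⇒ 1/P = Σzᵢ/Pᵢˢᵃᵗ.
1/P = 0.359/363.9 + 0.275/253.4 + 0.366/235.4 = 0.003627 ⇒ P = 275.742 kPa
xᵢ = zᵢP/Pᵢˢᵃᵗ ⇒ x_3 = 0.366·275.742/235.4 = 0.429

Pdew = 275.742 kPa, x_3 = 0.429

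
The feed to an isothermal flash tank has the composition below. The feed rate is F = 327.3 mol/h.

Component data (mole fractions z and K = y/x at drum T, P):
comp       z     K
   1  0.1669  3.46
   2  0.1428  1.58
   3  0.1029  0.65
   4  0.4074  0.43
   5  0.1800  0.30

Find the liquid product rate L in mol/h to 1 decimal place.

L = 298.4 mol/h

Let β = V/F and solve Σ zᵢ(Kᵢ−1)/(1+β(Kᵢ−1)) = 0.
Feasibility: ΣzᵢKᵢ = 1.0992, Σzᵢ/Kᵢ = 1.8444 — both > 1, two phases present.
Newton iteration, β⁰ = 0.5:
  β = 0.5000: g = -0.31396, g' = -0.7182 → β = 0.0628
  β = 0.0628: g = 0.02606, g' = -1.0545 → β = 0.0875
  β = 0.0875: g = 0.00085, g' = -0.9874 → β = 0.0884
Converged at β = 0.0884.
Then V = β·F = 0.0884·327.3 = 28.9 mol/h and L = F − V = 298.4 mol/h.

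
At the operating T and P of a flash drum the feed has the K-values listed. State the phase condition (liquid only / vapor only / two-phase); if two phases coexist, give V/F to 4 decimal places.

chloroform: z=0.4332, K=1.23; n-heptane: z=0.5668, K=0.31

ΣzᵢKᵢ = 0.7085; Σzᵢ/Kᵢ = 2.1806.
Since ΣzᵢKᵢ < 1 the mixture is below its bubble point — single liquid phase.

liquid only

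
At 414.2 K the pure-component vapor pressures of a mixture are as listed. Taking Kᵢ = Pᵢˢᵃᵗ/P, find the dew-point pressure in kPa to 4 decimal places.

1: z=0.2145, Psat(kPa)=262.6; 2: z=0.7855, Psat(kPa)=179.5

Pdew = 192.5715 kPa

At the dew point ψ → 1, so Σzᵢ/Kᵢ = 1 with Kᵢ = Pᵢˢᵃᵗ/P ⇒ 1/P = Σzᵢ/Pᵢˢᵃᵗ.
1/P = 0.2145/262.6 + 0.7855/179.5 = 0.0051929 ⇒ P = 192.5715 kPa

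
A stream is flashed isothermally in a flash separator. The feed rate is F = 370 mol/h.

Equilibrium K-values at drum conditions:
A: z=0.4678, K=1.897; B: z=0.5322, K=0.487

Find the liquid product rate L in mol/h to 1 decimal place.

L = 252.1 mol/h

Material balance + equilibrium reduce to Σ zᵢ(Kᵢ−1)/(1+V/F(Kᵢ−1)) = 0.
Check two-phase: ΣzᵢKᵢ = 1.1466 > 1 and Σzᵢ/Kᵢ = 1.3394 > 1, so g(0) = 0.1466 > 0 and g(1) = -0.3394 < 0.
Iterate (Newton) starting at V/F = 0.5:
  V/F = 0.5000: g = -0.07752, g' = -0.4328 → V/F = 0.3209
  V/F = 0.3209: g = -0.00098, g' = -0.4276 → V/F = 0.3186
Converged at V/F = 0.3186.
Then V = V/F·F = 0.3186·370 = 117.9 mol/h and L = F − V = 252.1 mol/h.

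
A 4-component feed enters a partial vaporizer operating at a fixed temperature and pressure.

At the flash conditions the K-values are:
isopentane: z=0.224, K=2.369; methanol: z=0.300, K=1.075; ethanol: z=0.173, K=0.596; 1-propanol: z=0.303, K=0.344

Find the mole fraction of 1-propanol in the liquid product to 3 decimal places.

Rachford–Rice: g(β) = Σ zᵢ(Kᵢ−1)/(1+β(Kᵢ−1)) = 0.
Check two-phase: ΣzᵢKᵢ = 1.060 > 1 and Σzᵢ/Kᵢ = 1.545 > 1, so g(0) = 0.060 > 0 and g(1) = -0.545 < 0.
Iterate (Newton) starting at β = 0.5:
  β = 0.500: g = -0.1796, g' = -0.483 → β = 0.128
  β = 0.128: g = -0.0074, g' = -0.493 → β = 0.113
Converged at β = 0.113.
Compositions from xᵢ = zᵢ/(1+β(Kᵢ−1)), yᵢ = Kᵢxᵢ:
  isopentane: x = 0.194, y = 0.460
  methanol: x = 0.297, y = 0.320
  ethanol: x = 0.181, y = 0.108
  1-propanol: x = 0.327, y = 0.113

x_1-propanol = 0.327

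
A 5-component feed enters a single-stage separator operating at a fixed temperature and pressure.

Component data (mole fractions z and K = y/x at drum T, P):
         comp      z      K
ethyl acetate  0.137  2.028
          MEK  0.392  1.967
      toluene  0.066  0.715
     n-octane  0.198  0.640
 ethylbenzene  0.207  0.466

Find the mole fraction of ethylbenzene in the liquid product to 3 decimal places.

Newton–Raphson from ψ = 0.59:
  ψ = 0.590: g = 0.0545, g' = -0.380 → ψ = 0.734
  ψ = 0.734: g = -0.0003, g' = -0.388 → ψ = 0.733
Converged at ψ = 0.733.
Compositions from xᵢ = zᵢ/(1+ψ(Kᵢ−1)), yᵢ = Kᵢxᵢ:
  ethyl acetate: x = 0.078, y = 0.158
  MEK: x = 0.229, y = 0.451
  toluene: x = 0.083, y = 0.060
  n-octane: x = 0.269, y = 0.172
  ethylbenzene: x = 0.340, y = 0.158

x_ethylbenzene = 0.340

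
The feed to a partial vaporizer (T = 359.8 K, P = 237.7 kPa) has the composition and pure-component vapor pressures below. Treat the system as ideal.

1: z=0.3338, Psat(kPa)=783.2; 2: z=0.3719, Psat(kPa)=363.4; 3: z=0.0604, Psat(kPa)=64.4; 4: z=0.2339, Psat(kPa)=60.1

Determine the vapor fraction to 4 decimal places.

ψ = 0.6812

Raoult's law: Kᵢ = Pᵢˢᵃᵗ/P = Pᵢˢᵃᵗ/237.7.
  K_1 = 783.2/237.7 = 3.294910, K_2 = 363.4/237.7 = 1.528818, K_3 = 64.4/237.7 = 0.270930, K_4 = 60.1/237.7 = 0.252840
Material balance + equilibrium reduce to Σ zᵢ(Kᵢ−1)/(1+ψ(Kᵢ−1)) = 0.
Feasibility: ΣzᵢKᵢ = 1.7439, Σzᵢ/Kᵢ = 1.4926 — both > 1, two phases present.
Iterate (Newton) starting at ψ = 0.5:
  ψ = 0.5000: g = 0.16398, g' = -0.8585 → ψ = 0.6910
  ψ = 0.6910: g = -0.00975, g' = -1.0072 → ψ = 0.6813
  ψ = 0.6813: g = -0.00007, g' = -0.9922 → ψ = 0.6812
Converged at ψ = 0.6812.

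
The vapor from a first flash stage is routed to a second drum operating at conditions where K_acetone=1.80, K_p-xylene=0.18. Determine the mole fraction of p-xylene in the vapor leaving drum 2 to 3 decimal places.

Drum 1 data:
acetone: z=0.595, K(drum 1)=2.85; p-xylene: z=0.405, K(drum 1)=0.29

Drum 1:
Material balance + equilibrium reduce to Σ zᵢ(Kᵢ−1)/(1+ψ₁(Kᵢ−1)) = 0.
Feasibility: ΣzᵢKᵢ = 1.813, Σzᵢ/Kᵢ = 1.605 — both > 1, two phases present.
Binary case is linear: z₁(K₁−1)(1+ψ₁(K₂−1)) + z₂(K₂−1)(1+ψ₁(K₁−1)) = 0
⇒ ψ₁ = [z₁(K₁−1)+z₂(K₂−1)] / [−(K₁−1)(K₂−1)] = 0.8132/1.3135 = 0.619
Drum-1 compositions:
  acetone: x = 0.277, y = 0.790
  p-xylene: x = 0.723, y = 0.210
Drum-2 feed = drum-1 vapor: z₂ = (0.7904, 0.2096).
Drum 2:
Rachford–Rice: g(ψ₂) = Σ zᵢ(Kᵢ−1)/(1+ψ₂(Kᵢ−1)) = 0.
g(0) = ΣzᵢKᵢ − 1 = 0.460 and g(1) = 1 − Σzᵢ/Kᵢ = -0.603, so a root lies in (0, 1).
Iterate (Newton) starting at ψ₂ = 0.45:
  ψ₂ = 0.450: g = 0.1926, g' = -0.627 → ψ₂ = 0.757
  ψ₂ = 0.757: g = -0.0593, g' = -1.176 → ψ₂ = 0.707
  ψ₂ = 0.707: g = -0.0046, g' = -1.003 → ψ₂ = 0.702
Converged at ψ₂ = 0.702.
  acetone: x = 0.506, y = 0.911
  p-xylene: x = 0.494, y = 0.089

y_p-xylene (drum 2) = 0.089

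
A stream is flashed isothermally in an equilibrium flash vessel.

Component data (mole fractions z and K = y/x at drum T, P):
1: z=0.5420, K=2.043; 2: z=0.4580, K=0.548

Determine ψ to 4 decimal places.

ψ = 0.7600

Material balance + equilibrium reduce to Σ zᵢ(Kᵢ−1)/(1+ψ(Kᵢ−1)) = 0.
Check two-phase: ΣzᵢKᵢ = 1.3583 > 1 and Σzᵢ/Kᵢ = 1.1011 > 1, so g(0) = 0.3583 > 0 and g(1) = -0.1011 < 0.
Newton–Raphson from ψ = 0.66:
  ψ = 0.6600: g = 0.03979, g' = -0.3969 → ψ = 0.7603
  ψ = 0.7603: g = -0.00011, g' = -0.4006 → ψ = 0.7600
Converged at ψ = 0.7600.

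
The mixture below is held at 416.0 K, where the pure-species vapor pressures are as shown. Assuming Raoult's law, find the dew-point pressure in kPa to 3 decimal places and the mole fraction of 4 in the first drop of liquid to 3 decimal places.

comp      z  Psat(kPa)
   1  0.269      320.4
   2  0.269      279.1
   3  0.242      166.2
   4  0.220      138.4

Pdew = 206.226 kPa, x_4 = 0.328

At the dew point ψ → 1, so Σzᵢ/Kᵢ = 1 with Kᵢ = Pᵢˢᵃᵗ/P ⇒ 1/P = Σzᵢ/Pᵢˢᵃᵗ.
1/P = 0.269/320.4 + 0.269/279.1 + 0.242/166.2 + 0.220/138.4 = 0.004849 ⇒ P = 206.226 kPa
xᵢ = zᵢP/Pᵢˢᵃᵗ ⇒ x_4 = 0.220·206.226/138.4 = 0.328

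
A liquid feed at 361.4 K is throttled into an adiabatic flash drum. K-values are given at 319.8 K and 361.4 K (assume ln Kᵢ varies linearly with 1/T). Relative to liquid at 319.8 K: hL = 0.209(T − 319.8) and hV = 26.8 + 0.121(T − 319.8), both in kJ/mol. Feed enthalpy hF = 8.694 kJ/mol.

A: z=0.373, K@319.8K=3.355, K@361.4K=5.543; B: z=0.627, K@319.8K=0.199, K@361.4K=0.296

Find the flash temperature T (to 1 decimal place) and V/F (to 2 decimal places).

T = 329.6 K, V/F = 0.26

Adiabatic flash: solve Rachford–Rice at each trial T, then check hF = ψ·hV(T) + (1−ψ)·hL(T).
  T = 319.8 K: K = (3.355, 0.199), RR gives ψ = 0.199, H_out = 5.345 kJ/mol
  T = 361.4 K: K = (5.543, 0.296), RR gives ψ = 0.392, H_out = 17.761 kJ/mol
  T = 340.6 K: K = (4.379, 0.246), RR gives ψ = 0.309, H_out = 12.061 kJ/mol
  T = 330.2 K: K = (3.849, 0.222), RR gives ψ = 0.259, H_out = 8.885 kJ/mol
  T = 325.0 K: K = (3.598, 0.210), RR gives ψ = 0.231, H_out = 7.170 kJ/mol
  T = 327.6 K: K = (3.722, 0.216), RR gives ψ = 0.245, H_out = 8.040 kJ/mol
  T = 328.9 K: K = (3.785, 0.219), RR gives ψ = 0.252, H_out = 8.465 kJ/mol
Linear interpolation between T = 328.9 (H_out = 8.465) and T = 330.2 (H_out = 8.885) on hF = 8.694 gives T ≈ 329.6 K, at which ψ = 0.26.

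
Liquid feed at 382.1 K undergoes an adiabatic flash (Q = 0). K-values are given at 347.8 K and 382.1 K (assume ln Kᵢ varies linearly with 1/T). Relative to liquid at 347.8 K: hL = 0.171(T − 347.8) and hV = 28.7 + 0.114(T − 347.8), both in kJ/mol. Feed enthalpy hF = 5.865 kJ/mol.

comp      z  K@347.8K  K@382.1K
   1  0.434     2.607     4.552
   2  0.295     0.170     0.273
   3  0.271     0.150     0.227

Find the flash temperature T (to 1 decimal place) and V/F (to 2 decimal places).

T = 350.2 K, V/F = 0.19

Adiabatic flash: solve Rachford–Rice at each trial T, then check hF = ψ·hV(T) + (1−ψ)·hL(T).
  T = 347.8 K: K = (2.607, 0.170, 0.150), RR gives ψ = 0.165, H_out = 4.727 kJ/mol
  T = 382.1 K: K = (4.552, 0.273, 0.227), RR gives ψ = 0.420, H_out = 17.093 kJ/mol
  T = 365.0 K: K = (3.493, 0.218, 0.186), RR gives ψ = 0.317, H_out = 11.738 kJ/mol
  T = 356.4 K: K = (3.028, 0.193, 0.168), RR gives ψ = 0.251, H_out = 8.545 kJ/mol
  T = 352.1 K: K = (2.812, 0.181, 0.159), RR gives ψ = 0.211, H_out = 6.736 kJ/mol
  T = 350.0 K: K = (2.711, 0.176, 0.154), RR gives ψ = 0.189, H_out = 5.783 kJ/mol
Linear interpolation between T = 350.0 (H_out = 5.783) and T = 352.1 (H_out = 6.736) on hF = 5.865 gives T ≈ 350.2 K, at which ψ = 0.19.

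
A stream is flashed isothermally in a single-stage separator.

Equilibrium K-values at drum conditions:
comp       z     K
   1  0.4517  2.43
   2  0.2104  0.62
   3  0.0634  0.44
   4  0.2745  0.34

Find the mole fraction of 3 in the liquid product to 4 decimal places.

Material balance + equilibrium reduce to Σ zᵢ(Kᵢ−1)/(1+V/F(Kᵢ−1)) = 0.
Check two-phase: ΣzᵢKᵢ = 1.3493 > 1 and Σzᵢ/Kᵢ = 1.4767 > 1, so g(0) = 0.3493 > 0 and g(1) = -0.4767 < 0.
Iterate (Newton) starting at V/F = 0.47:
  V/F = 0.4700: g = -0.02187, g' = -0.6633 → V/F = 0.4370
  V/F = 0.4370: g = 0.00001, g' = -0.6645 → V/F = 0.4371
Converged at V/F = 0.4371.
Compositions from xᵢ = zᵢ/(1+V/F(Kᵢ−1)), yᵢ = Kᵢxᵢ:
  1: x = 0.2780, y = 0.6755
  2: x = 0.2523, y = 0.1564
  3: x = 0.0839, y = 0.0369
  4: x = 0.3858, y = 0.1312

x_3 = 0.0839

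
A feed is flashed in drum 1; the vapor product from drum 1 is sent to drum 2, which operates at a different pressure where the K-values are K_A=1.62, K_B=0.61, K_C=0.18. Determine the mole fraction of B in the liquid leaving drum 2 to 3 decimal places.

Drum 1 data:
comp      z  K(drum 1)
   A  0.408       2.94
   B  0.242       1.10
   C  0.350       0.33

x_B (drum 2) = 0.276

Drum 1:
Material balance + equilibrium reduce to Σ zᵢ(Kᵢ−1)/(1+ψ₁(Kᵢ−1)) = 0.
Feasibility: ΣzᵢKᵢ = 1.581, Σzᵢ/Kᵢ = 1.419 — both > 1, two phases present.
Newton iteration, ψ₁⁰ = 0.3:
  ψ₁ = 0.300: g = 0.2303, g' = -0.862 → ψ₁ = 0.567
  ψ₁ = 0.567: g = 0.0215, g' = -0.759 → ψ₁ = 0.596
  ψ₁ = 0.596: g = -0.0001, g' = -0.768 → ψ₁ = 0.595
Converged at ψ₁ = 0.595.
Drum-1 compositions:
  A: x = 0.189, y = 0.557
  B: x = 0.228, y = 0.251
  C: x = 0.582, y = 0.192
Drum-2 feed = drum-1 vapor: z₂ = (0.5566, 0.2512, 0.1922).
Drum 2:
Let ψ₂ = V/F and solve Σ zᵢ(Kᵢ−1)/(1+ψ₂(Kᵢ−1)) = 0.
g(0) = ΣzᵢKᵢ − 1 = 0.090 and g(1) = 1 − Σzᵢ/Kᵢ = -0.823, so a root lies in (0, 1).
Newton–Raphson from ψ₂ = 0.5:
  ψ₂ = 0.500: g = -0.1253, g' = -0.555 → ψ₂ = 0.274
  ψ₂ = 0.274: g = -0.0180, g' = -0.419 → ψ₂ = 0.231
  ψ₂ = 0.231: g = -0.0003, g' = -0.407 → ψ₂ = 0.230
Converged at ψ₂ = 0.230.
  A: x = 0.487, y = 0.789
  B: x = 0.276, y = 0.168
  C: x = 0.237, y = 0.043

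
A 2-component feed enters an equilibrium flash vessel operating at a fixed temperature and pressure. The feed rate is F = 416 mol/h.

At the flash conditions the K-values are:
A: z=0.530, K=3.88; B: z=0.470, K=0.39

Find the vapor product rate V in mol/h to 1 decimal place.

V = 293.6 mol/h

Let ψ = V/F and solve Σ zᵢ(Kᵢ−1)/(1+ψ(Kᵢ−1)) = 0.
g(0) = ΣzᵢKᵢ − 1 = 1.240 and g(1) = 1 − Σzᵢ/Kᵢ = -0.342, so a root lies in (0, 1).
Binary case is linear: z₁(K₁−1)(1+ψ(K₂−1)) + z₂(K₂−1)(1+ψ(K₁−1)) = 0
⇒ ψ = [z₁(K₁−1)+z₂(K₂−1)] / [−(K₁−1)(K₂−1)] = 1.2397/1.7568 = 0.706
Then V = ψ·F = 0.7057·416 = 293.6 mol/h and L = F − V = 122.4 mol/h.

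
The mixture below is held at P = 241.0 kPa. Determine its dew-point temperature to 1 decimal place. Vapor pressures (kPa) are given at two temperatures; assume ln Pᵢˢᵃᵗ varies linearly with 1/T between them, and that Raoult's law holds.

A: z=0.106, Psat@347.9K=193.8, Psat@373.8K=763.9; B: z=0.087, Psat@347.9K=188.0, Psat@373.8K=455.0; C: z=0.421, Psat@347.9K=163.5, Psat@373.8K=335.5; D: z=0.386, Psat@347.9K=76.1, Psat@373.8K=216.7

Dew-point temperature: Σzᵢ·P/Pᵢˢᵃᵗ(T) = 1. Interpolate ln Pᵢˢᵃᵗ = aᵢ + bᵢ/T.
  T = 347.9 K: ΣzᵢP/Pᵢˢᵃᵗ = 2.0863
  T = 373.8 K: ΣzᵢP/Pᵢˢᵃᵗ = 0.8112
  T = 360.9 K: ΣzᵢP/Pᵢˢᵃᵗ = 1.2716
  T = 367.4 K: ΣzᵢP/Pᵢˢᵃᵗ = 1.0090
  T = 370.6 K: ΣzᵢP/Pᵢˢᵃᵗ = 0.9037
  T = 369.0 K: ΣzᵢP/Pᵢˢᵃᵗ = 0.9546
Interpolating between 367.4 K and 369.0 K gives T ≈ 367.7 K.

T = 367.7 K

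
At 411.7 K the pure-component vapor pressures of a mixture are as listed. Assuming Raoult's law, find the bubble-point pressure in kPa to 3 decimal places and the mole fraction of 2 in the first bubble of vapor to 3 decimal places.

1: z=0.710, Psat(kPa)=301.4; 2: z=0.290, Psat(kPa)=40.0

At the bubble point ψ → 0, so ΣzᵢKᵢ = 1 with Kᵢ = Pᵢˢᵃᵗ/P ⇒ P = ΣzᵢPᵢˢᵃᵗ.
P = 0.710·301.4 + 0.290·40.0 = 225.594 kPa
yᵢ = zᵢPᵢˢᵃᵗ/P ⇒ y_2 = 0.290·40.0/225.594 = 0.051

Pbub = 225.594 kPa, y_2 = 0.051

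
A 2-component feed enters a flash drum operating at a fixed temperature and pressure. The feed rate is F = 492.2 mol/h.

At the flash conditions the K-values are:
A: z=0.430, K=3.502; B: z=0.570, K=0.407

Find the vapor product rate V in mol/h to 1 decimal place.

Material balance + equilibrium reduce to Σ zᵢ(Kᵢ−1)/(1+ψ(Kᵢ−1)) = 0.
Feasibility: ΣzᵢKᵢ = 1.738, Σzᵢ/Kᵢ = 1.523 — both > 1, two phases present.
Newton–Raphson from ψ = 0.48:
  ψ = 0.480: g = 0.0163, g' = -0.947 → ψ = 0.497
Converged at ψ = 0.497.
Then V = ψ·F = 0.4973·492.2 = 244.8 mol/h and L = F − V = 247.4 mol/h.

V = 244.8 mol/h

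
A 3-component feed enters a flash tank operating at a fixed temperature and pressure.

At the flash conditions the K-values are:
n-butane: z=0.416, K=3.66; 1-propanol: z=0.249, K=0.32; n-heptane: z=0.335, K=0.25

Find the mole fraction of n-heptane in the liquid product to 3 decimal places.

x_n-heptane = 0.458

Rachford–Rice: g(ψ) = Σ zᵢ(Kᵢ−1)/(1+ψ(Kᵢ−1)) = 0.
Check two-phase: ΣzᵢKᵢ = 1.686 > 1 and Σzᵢ/Kᵢ = 2.232 > 1, so g(0) = 0.686 > 0 and g(1) = -1.232 < 0.
Newton–Raphson from ψ = 0.5:
  ψ = 0.500: g = -0.1836, g' = -1.289 → ψ = 0.358
Converged at ψ = 0.358.
Compositions from xᵢ = zᵢ/(1+ψ(Kᵢ−1)), yᵢ = Kᵢxᵢ:
  n-butane: x = 0.213, y = 0.780
  1-propanol: x = 0.329, y = 0.105
  n-heptane: x = 0.458, y = 0.114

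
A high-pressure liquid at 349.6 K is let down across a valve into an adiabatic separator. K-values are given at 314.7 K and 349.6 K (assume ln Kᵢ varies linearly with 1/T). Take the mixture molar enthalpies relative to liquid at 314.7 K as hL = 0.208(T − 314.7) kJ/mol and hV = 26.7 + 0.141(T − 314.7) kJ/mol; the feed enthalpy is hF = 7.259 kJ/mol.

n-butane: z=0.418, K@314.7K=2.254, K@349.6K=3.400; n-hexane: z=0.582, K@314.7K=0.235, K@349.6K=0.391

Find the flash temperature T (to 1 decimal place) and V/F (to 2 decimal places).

T = 324.5 K, V/F = 0.20

Adiabatic flash: solve Rachford–Rice at each trial T, then check hF = ψ·hV(T) + (1−ψ)·hL(T).
  T = 314.7 K: K = (2.254, 0.235), RR gives ψ = 0.082, H_out = 2.197 kJ/mol
  T = 349.6 K: K = (3.400, 0.391), RR gives ψ = 0.444, H_out = 18.073 kJ/mol
  T = 332.1 K: K = (2.797, 0.307), RR gives ψ = 0.279, H_out = 10.749 kJ/mol
  T = 323.4 K: K = (2.518, 0.270), RR gives ψ = 0.189, H_out = 6.742 kJ/mol
  T = 327.8 K: K = (2.657, 0.288), RR gives ψ = 0.236, H_out = 8.818 kJ/mol
  T = 325.6 K: K = (2.587, 0.279), RR gives ψ = 0.213, H_out = 7.795 kJ/mol
Linear interpolation between T = 323.4 (H_out = 6.742) and T = 325.6 (H_out = 7.795) on hF = 7.259 gives T ≈ 324.5 K, at which ψ = 0.20.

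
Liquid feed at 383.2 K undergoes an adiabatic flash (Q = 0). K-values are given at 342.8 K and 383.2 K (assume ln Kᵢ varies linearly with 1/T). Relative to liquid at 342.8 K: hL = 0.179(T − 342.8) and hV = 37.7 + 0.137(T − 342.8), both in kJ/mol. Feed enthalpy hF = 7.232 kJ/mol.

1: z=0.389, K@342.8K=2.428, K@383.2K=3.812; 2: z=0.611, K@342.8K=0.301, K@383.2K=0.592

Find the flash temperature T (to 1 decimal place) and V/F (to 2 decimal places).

Adiabatic flash: solve Rachford–Rice at each trial T, then check hF = ψ·hV(T) + (1−ψ)·hL(T).
  T = 342.8 K: K = (2.428, 0.301), RR gives ψ = 0.129, H_out = 4.850 kJ/mol
  T = 383.2 K: K = (3.812, 0.592), RR gives ψ = 0.736, H_out = 33.735 kJ/mol
  T = 363.0 K: K = (3.081, 0.430), RR gives ψ = 0.389, H_out = 17.950 kJ/mol
  T = 352.9 K: K = (2.744, 0.362), RR gives ψ = 0.259, H_out = 11.467 kJ/mol
  T = 347.9 K: K = (2.585, 0.331), RR gives ψ = 0.196, H_out = 8.250 kJ/mol
  T = 345.4 K: K = (2.507, 0.316), RR gives ψ = 0.163, H_out = 6.604 kJ/mol
  T = 346.6 K: K = (2.545, 0.323), RR gives ψ = 0.179, H_out = 7.399 kJ/mol
Linear interpolation between T = 345.4 (H_out = 6.604) and T = 346.6 (H_out = 7.399) on hF = 7.232 gives T ≈ 346.3 K, at which ψ = 0.18.

T = 346.3 K, V/F = 0.18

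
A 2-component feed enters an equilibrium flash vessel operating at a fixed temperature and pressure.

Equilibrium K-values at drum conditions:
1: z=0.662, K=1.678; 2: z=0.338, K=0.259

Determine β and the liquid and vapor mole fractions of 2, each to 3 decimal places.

β = 0.395, x_2 = 0.478, y_2 = 0.124

Let β = V/F and solve Σ zᵢ(Kᵢ−1)/(1+β(Kᵢ−1)) = 0.
Check two-phase: ΣzᵢKᵢ = 1.198 > 1 and Σzᵢ/Kᵢ = 1.700 > 1, so g(0) = 0.198 > 0 and g(1) = -0.700 < 0.
Binary case is linear: z₁(K₁−1)(1+β(K₂−1)) + z₂(K₂−1)(1+β(K₁−1)) = 0
⇒ β = [z₁(K₁−1)+z₂(K₂−1)] / [−(K₁−1)(K₂−1)] = 0.1984/0.5024 = 0.395
Compositions from xᵢ = zᵢ/(1+β(Kᵢ−1)), yᵢ = Kᵢxᵢ:
  1: x = 0.522, y = 0.876
  2: x = 0.478, y = 0.124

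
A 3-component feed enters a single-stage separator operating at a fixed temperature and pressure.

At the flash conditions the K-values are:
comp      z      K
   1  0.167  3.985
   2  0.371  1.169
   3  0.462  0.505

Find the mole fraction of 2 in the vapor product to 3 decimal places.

y_2 = 0.406

Material balance + equilibrium reduce to Σ zᵢ(Kᵢ−1)/(1+ψ(Kᵢ−1)) = 0.
g(0) = ΣzᵢKᵢ − 1 = 0.333 and g(1) = 1 − Σzᵢ/Kᵢ = -0.274, so a root lies in (0, 1).
Newton–Raphson from ψ = 0.42:
  ψ = 0.420: g = -0.0090, g' = -0.483 → ψ = 0.401
  ψ = 0.401: g = 0.0001, g' = -0.494 → ψ = 0.402
Converged at ψ = 0.402.
Compositions from xᵢ = zᵢ/(1+ψ(Kᵢ−1)), yᵢ = Kᵢxᵢ:
  1: x = 0.076, y = 0.303
  2: x = 0.347, y = 0.406
  3: x = 0.577, y = 0.291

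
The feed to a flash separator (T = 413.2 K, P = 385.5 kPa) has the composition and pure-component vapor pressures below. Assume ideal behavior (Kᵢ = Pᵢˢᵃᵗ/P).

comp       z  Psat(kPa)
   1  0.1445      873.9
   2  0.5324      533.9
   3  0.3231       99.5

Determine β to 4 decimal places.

Raoult's law: Kᵢ = Pᵢˢᵃᵗ/P = Pᵢˢᵃᵗ/385.5.
  K_1 = 873.9/385.5 = 2.266926, K_2 = 533.9/385.5 = 1.384955, K_3 = 99.5/385.5 = 0.258106
Rachford–Rice: g(β) = Σ zᵢ(Kᵢ−1)/(1+β(Kᵢ−1)) = 0.
Feasibility: ΣzᵢKᵢ = 1.1483, Σzᵢ/Kᵢ = 1.7000 — both > 1, two phases present.
Iterate (Newton) starting at β = 0.39:
  β = 0.3900: g = -0.03657, g' = -0.5157 → β = 0.3191
  β = 0.3191: g = -0.00115, g' = -0.4854 → β = 0.3167
Converged at β = 0.3167.

β = 0.3167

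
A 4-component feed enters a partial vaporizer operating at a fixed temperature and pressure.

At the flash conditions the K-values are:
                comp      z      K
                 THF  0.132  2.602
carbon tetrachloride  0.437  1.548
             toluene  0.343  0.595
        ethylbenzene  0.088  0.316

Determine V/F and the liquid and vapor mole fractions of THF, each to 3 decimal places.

Iterate (Newton) starting at V/F = 0.46:
  V/F = 0.460: g = 0.0545, g' = -0.369 → V/F = 0.608
  V/F = 0.608: g = -0.0005, g' = -0.380 → V/F = 0.606
Converged at V/F = 0.606.
Compositions from xᵢ = zᵢ/(1+V/F(Kᵢ−1)), yᵢ = Kᵢxᵢ:
  THF: x = 0.067, y = 0.174
  carbon tetrachloride: x = 0.328, y = 0.508
  toluene: x = 0.455, y = 0.271
  ethylbenzene: x = 0.150, y = 0.048

V/F = 0.606, x_THF = 0.067, y_THF = 0.174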